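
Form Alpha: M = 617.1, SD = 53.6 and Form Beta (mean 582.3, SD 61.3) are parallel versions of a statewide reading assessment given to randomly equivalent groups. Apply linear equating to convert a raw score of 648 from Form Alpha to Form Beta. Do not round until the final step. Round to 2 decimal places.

617.64

Linear equating: y = (SD_Y/SD_X)(x − M_X) + M_Y
y = (61.3/53.6)(648 − 617.1) + 582.3
y = 1.143657 × 30.9 + 582.3 = 35.3390 + 582.3 = 617.64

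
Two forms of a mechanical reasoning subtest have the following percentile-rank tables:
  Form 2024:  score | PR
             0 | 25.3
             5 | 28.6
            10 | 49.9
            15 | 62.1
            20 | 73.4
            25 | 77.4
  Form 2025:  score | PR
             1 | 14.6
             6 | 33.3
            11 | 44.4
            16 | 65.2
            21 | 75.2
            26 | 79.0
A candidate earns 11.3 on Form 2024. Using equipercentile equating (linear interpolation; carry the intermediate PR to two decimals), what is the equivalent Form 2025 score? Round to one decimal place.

13.1

PR of 11.3 on Form 2024: 49.9 + (11.3 − 10)/(15 − 10) × (62.1 − 49.9) = 53.07
On Form 2025, PR 53.07 falls between score 11 (PR 44.4) and 16 (PR 65.2).
Interpolate: 11 + (53.07 − 44.4)/(65.2 − 44.4) × (16 − 11) = 13.1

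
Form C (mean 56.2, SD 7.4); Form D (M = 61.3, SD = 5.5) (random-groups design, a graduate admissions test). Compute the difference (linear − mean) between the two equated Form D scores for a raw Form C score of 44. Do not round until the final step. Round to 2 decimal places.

Mean-equated: 44 + (61.3 − 56.2) = 49.10
Linear-equated: (5.5/7.4)(44 − 56.2) + 61.3 = 52.232
Difference = 52.232 − 49.10 = 3.13

3.13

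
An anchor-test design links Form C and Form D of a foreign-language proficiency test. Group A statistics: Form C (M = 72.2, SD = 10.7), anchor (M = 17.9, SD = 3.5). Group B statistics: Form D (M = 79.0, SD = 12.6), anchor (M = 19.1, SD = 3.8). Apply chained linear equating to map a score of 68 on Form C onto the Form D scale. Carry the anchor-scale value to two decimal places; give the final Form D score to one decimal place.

70.5

Form C → anchor (Group A): v = (3.5/10.7)(68 − 72.2) + 17.9 = 16.53
anchor → Form D (Group B): y = (12.6/3.8)(16.53 − 19.1) + 79.0 = 70.5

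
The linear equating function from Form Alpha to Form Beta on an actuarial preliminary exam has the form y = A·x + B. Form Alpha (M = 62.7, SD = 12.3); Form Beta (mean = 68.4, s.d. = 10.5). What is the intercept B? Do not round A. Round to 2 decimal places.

14.88

A = SD_Y / SD_X = 10.5 / 12.3 = 0.853659
B = M_Y − A·M_X = 68.4 − 0.853659 × 62.7 = 14.88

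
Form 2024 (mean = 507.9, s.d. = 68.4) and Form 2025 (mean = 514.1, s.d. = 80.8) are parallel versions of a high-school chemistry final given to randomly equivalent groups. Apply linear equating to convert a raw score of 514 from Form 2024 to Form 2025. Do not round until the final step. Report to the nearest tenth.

521.3

Linear equating: y = (SD_Y/SD_X)(x − M_X) + M_Y
y = (80.8/68.4)(514 − 507.9) + 514.1
y = 1.181287 × 6.1 + 514.1 = 7.2058 + 514.1 = 521.3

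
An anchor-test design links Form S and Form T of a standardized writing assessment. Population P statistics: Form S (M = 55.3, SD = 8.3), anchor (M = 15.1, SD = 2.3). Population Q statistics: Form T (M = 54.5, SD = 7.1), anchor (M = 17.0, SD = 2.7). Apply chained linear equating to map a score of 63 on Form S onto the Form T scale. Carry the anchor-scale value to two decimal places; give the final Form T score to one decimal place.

Form S → anchor (Population P): v = (2.3/8.3)(63 − 55.3) + 15.1 = 17.23
anchor → Form T (Population Q): y = (7.1/2.7)(17.23 − 17.0) + 54.5 = 55.1

55.1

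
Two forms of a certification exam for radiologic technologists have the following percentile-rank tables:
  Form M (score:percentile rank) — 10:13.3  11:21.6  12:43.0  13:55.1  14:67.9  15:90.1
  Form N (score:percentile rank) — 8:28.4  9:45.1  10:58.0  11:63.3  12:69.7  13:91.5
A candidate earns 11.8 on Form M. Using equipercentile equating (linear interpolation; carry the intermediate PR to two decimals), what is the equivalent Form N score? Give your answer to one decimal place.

8.6

PR of 11.8 on Form M: 21.6 + (11.8 − 11)/(12 − 11) × (43.0 − 21.6) = 38.72
On Form N, PR 38.72 falls between score 8 (PR 28.4) and 9 (PR 45.1).
Interpolate: 8 + (38.72 − 28.4)/(45.1 − 28.4) × (9 − 8) = 8.6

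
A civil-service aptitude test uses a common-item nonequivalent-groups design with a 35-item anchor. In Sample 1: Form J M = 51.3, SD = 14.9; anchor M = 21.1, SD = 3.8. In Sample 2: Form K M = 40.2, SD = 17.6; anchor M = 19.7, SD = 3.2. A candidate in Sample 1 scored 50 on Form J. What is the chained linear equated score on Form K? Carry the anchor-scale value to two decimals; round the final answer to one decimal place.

46.1

Form J → anchor (Sample 1): v = (3.8/14.9)(50 − 51.3) + 21.1 = 20.77
anchor → Form K (Sample 2): y = (17.6/3.2)(20.77 − 19.7) + 40.2 = 46.1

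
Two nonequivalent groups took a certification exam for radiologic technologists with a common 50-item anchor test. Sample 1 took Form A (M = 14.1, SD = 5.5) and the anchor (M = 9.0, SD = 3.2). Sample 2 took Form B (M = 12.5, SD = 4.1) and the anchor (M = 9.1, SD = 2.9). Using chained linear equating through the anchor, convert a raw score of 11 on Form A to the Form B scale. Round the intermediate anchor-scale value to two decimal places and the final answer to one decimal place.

9.8

Form A → anchor (Sample 1): v = (3.2/5.5)(11 − 14.1) + 9.0 = 7.20
anchor → Form B (Sample 2): y = (4.1/2.9)(7.20 − 9.1) + 12.5 = 9.8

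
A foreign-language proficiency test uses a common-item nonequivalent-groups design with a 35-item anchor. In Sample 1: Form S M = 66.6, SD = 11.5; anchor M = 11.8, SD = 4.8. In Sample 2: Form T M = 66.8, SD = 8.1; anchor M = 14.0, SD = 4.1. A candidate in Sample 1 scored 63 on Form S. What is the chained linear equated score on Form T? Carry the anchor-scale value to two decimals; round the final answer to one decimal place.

59.5

Form S → anchor (Sample 1): v = (4.8/11.5)(63 − 66.6) + 11.8 = 10.30
anchor → Form T (Sample 2): y = (8.1/4.1)(10.30 − 14.0) + 66.8 = 59.5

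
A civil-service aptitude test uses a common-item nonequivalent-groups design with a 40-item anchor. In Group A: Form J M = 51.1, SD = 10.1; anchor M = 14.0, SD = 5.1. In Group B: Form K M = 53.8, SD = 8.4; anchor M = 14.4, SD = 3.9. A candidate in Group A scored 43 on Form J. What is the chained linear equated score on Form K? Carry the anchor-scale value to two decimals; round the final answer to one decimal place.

Form J → anchor (Group A): v = (5.1/10.1)(43 − 51.1) + 14.0 = 9.91
anchor → Form K (Group B): y = (8.4/3.9)(9.91 − 14.4) + 53.8 = 44.1

44.1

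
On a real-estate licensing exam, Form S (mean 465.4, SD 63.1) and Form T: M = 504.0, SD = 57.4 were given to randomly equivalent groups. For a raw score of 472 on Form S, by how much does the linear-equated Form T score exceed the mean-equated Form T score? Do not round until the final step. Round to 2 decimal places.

-0.60

Mean-equated: 472 + (504.0 − 465.4) = 510.60
Linear-equated: (57.4/63.1)(472 − 465.4) + 504.0 = 510.004
Difference = 510.004 − 510.60 = -0.60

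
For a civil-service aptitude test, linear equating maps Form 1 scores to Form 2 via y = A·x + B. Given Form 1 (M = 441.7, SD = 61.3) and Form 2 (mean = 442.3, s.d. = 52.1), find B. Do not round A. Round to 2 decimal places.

A = SD_Y / SD_X = 52.1 / 61.3 = 0.849918
B = M_Y − A·M_X = 442.3 − 0.849918 × 441.7 = 66.89

66.89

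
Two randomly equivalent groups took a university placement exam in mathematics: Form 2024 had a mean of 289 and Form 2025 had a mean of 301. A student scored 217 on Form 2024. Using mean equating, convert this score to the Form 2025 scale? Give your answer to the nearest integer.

Mean equating: y = x + (M_Y − M_X) = 217 + (301 − 289) = 229

229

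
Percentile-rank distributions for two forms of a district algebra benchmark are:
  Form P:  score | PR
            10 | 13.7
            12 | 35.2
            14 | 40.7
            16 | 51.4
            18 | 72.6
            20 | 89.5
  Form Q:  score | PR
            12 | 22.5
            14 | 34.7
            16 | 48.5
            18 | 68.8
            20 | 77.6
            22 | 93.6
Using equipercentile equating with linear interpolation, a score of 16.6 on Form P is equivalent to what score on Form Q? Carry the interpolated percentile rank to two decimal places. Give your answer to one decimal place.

16.9

PR of 16.6 on Form P: 51.4 + (16.6 − 16)/(18 − 16) × (72.6 − 51.4) = 57.76
On Form Q, PR 57.76 falls between score 16 (PR 48.5) and 18 (PR 68.8).
Interpolate: 16 + (57.76 − 48.5)/(68.8 − 48.5) × (18 − 16) = 16.9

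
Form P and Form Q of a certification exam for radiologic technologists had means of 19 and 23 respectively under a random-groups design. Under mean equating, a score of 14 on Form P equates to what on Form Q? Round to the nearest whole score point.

Mean equating: y = x + (M_Y − M_X) = 14 + (23 − 19) = 18

18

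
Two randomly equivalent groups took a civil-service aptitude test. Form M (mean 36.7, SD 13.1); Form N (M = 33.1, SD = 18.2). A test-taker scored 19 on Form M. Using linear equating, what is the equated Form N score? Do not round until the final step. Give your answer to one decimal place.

Linear equating: y = (SD_Y/SD_X)(x − M_X) + M_Y
y = (18.2/13.1)(19 − 36.7) + 33.1
y = 1.389313 × -17.7 + 33.1 = -24.5908 + 33.1 = 8.5

8.5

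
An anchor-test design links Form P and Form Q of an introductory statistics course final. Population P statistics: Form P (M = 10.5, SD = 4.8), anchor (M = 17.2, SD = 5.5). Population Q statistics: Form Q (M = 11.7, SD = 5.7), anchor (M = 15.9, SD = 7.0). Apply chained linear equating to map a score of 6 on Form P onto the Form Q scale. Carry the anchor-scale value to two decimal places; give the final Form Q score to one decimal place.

8.6

Form P → anchor (Population P): v = (5.5/4.8)(6 − 10.5) + 17.2 = 12.04
anchor → Form Q (Population Q): y = (5.7/7.0)(12.04 − 15.9) + 11.7 = 8.6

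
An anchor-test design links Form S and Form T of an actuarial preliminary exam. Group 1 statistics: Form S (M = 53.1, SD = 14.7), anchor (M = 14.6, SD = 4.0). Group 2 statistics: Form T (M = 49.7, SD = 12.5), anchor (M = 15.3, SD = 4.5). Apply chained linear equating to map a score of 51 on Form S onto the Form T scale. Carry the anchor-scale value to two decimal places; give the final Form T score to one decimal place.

46.2

Form S → anchor (Group 1): v = (4.0/14.7)(51 − 53.1) + 14.6 = 14.03
anchor → Form T (Group 2): y = (12.5/4.5)(14.03 − 15.3) + 49.7 = 46.2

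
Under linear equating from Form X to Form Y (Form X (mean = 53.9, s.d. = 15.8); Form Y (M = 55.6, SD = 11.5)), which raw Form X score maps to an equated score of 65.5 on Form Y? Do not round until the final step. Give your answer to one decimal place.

67.5

Invert y = (SD_Y/SD_X)(x − M_X) + M_Y:
x = (SD_X/SD_Y)(y − M_Y) + M_X = (15.8/11.5)(65.5 − 55.6) + 53.9
x = 1.373913 × 9.900 + 53.9 = 67.5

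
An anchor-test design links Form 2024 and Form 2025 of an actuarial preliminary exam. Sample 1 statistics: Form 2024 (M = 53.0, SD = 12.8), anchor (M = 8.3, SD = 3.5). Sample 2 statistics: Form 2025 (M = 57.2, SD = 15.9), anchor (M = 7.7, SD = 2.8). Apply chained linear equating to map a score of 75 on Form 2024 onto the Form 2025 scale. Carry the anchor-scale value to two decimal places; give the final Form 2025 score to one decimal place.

94.8

Form 2024 → anchor (Sample 1): v = (3.5/12.8)(75 − 53.0) + 8.3 = 14.32
anchor → Form 2025 (Sample 2): y = (15.9/2.8)(14.32 − 7.7) + 57.2 = 94.8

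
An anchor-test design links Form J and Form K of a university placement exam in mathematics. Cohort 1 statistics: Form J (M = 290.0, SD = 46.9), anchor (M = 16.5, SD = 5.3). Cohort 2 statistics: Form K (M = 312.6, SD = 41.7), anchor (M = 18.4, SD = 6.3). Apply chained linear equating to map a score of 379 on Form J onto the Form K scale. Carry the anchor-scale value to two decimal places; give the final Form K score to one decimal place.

366.6

Form J → anchor (Cohort 1): v = (5.3/46.9)(379 − 290.0) + 16.5 = 26.56
anchor → Form K (Cohort 2): y = (41.7/6.3)(26.56 − 18.4) + 312.6 = 366.6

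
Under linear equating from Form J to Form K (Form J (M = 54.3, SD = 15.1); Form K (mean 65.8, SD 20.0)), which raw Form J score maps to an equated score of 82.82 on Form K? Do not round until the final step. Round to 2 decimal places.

Invert y = (SD_Y/SD_X)(x − M_X) + M_Y:
x = (SD_X/SD_Y)(y − M_Y) + M_X = (15.1/20.0)(82.82 − 65.8) + 54.3
x = 0.755000 × 17.020 + 54.3 = 67.15

67.15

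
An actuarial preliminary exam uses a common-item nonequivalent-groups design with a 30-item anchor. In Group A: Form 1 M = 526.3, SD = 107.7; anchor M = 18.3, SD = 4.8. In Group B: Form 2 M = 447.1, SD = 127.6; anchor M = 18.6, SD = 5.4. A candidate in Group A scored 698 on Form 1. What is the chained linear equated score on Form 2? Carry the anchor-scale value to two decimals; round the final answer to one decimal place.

620.8

Form 1 → anchor (Group A): v = (4.8/107.7)(698 − 526.3) + 18.3 = 25.95
anchor → Form 2 (Group B): y = (127.6/5.4)(25.95 − 18.6) + 447.1 = 620.8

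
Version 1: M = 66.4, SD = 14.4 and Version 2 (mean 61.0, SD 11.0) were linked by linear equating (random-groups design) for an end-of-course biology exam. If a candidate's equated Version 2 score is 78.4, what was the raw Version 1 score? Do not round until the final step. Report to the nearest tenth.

Invert y = (SD_Y/SD_X)(x − M_X) + M_Y:
x = (SD_X/SD_Y)(y − M_Y) + M_X = (14.4/11.0)(78.4 − 61.0) + 66.4
x = 1.309091 × 17.400 + 66.4 = 89.2

89.2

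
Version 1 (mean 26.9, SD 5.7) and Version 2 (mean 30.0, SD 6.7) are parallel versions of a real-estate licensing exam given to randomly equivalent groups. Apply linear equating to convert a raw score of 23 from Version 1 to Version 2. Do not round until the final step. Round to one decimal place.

Linear equating: y = (SD_Y/SD_X)(x − M_X) + M_Y
y = (6.7/5.7)(23 − 26.9) + 30.0
y = 1.175439 × -3.9 + 30.0 = -4.5842 + 30.0 = 25.4

25.4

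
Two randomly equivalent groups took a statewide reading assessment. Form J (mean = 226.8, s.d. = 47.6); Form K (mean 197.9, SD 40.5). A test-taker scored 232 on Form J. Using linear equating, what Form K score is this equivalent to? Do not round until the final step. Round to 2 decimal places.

Linear equating: y = (SD_Y/SD_X)(x − M_X) + M_Y
y = (40.5/47.6)(232 − 226.8) + 197.9
y = 0.850840 × 5.2 + 197.9 = 4.4244 + 197.9 = 202.32

202.32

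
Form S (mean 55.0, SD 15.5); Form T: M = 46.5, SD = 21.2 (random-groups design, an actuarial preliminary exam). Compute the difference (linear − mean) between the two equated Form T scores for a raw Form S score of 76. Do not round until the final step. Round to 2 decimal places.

7.72

Mean-equated: 76 + (46.5 − 55.0) = 67.50
Linear-equated: (21.2/15.5)(76 − 55.0) + 46.5 = 75.223
Difference = 75.223 − 67.50 = 7.72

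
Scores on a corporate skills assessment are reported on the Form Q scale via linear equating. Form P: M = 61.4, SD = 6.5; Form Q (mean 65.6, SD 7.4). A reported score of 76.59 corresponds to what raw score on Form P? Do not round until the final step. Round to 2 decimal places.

71.05

Invert y = (SD_Y/SD_X)(x − M_X) + M_Y:
x = (SD_X/SD_Y)(y − M_Y) + M_X = (6.5/7.4)(76.59 − 65.6) + 61.4
x = 0.878378 × 10.990 + 61.4 = 71.05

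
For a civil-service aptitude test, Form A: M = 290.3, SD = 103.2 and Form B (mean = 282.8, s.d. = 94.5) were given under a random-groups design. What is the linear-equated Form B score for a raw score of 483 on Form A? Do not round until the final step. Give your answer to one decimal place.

459.3

Linear equating: y = (SD_Y/SD_X)(x − M_X) + M_Y
y = (94.5/103.2)(483 − 290.3) + 282.8
y = 0.915698 × 192.7 + 282.8 = 176.4549 + 282.8 = 459.3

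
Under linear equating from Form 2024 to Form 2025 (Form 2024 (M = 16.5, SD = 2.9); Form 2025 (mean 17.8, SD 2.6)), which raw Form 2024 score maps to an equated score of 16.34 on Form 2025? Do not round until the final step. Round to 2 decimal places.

14.87

Invert y = (SD_Y/SD_X)(x − M_X) + M_Y:
x = (SD_X/SD_Y)(y − M_Y) + M_X = (2.9/2.6)(16.34 − 17.8) + 16.5
x = 1.115385 × -1.460 + 16.5 = 14.87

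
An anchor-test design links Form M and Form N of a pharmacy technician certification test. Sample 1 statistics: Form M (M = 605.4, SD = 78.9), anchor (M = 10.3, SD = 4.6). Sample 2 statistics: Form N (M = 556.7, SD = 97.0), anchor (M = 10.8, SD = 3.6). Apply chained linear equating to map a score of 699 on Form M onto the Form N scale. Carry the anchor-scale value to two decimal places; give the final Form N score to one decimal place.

Form M → anchor (Sample 1): v = (4.6/78.9)(699 − 605.4) + 10.3 = 15.76
anchor → Form N (Sample 2): y = (97.0/3.6)(15.76 − 10.8) + 556.7 = 690.3

690.3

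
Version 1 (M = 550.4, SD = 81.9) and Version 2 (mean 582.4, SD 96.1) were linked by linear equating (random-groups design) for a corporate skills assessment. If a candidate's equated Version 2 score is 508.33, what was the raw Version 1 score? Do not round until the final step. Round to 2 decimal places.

Invert y = (SD_Y/SD_X)(x − M_X) + M_Y:
x = (SD_X/SD_Y)(y − M_Y) + M_X = (81.9/96.1)(508.33 − 582.4) + 550.4
x = 0.852237 × -74.070 + 550.4 = 487.27

487.27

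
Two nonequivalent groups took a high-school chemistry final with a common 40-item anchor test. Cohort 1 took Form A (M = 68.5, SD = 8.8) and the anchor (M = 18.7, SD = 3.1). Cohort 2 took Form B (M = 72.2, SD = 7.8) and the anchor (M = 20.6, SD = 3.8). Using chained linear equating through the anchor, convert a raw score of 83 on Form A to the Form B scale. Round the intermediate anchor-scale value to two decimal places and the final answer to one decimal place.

Form A → anchor (Cohort 1): v = (3.1/8.8)(83 − 68.5) + 18.7 = 23.81
anchor → Form B (Cohort 2): y = (7.8/3.8)(23.81 − 20.6) + 72.2 = 78.8

78.8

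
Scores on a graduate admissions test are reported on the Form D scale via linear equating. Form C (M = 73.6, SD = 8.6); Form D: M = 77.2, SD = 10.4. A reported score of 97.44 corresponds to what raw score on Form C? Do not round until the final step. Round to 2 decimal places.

Invert y = (SD_Y/SD_X)(x − M_X) + M_Y:
x = (SD_X/SD_Y)(y − M_Y) + M_X = (8.6/10.4)(97.44 − 77.2) + 73.6
x = 0.826923 × 20.240 + 73.6 = 90.34

90.34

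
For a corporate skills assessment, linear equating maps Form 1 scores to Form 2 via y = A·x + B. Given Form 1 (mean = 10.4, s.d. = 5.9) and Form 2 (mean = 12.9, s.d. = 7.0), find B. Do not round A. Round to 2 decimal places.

A = SD_Y / SD_X = 7.0 / 5.9 = 1.186441
B = M_Y − A·M_X = 12.9 − 1.186441 × 10.4 = 0.56

0.56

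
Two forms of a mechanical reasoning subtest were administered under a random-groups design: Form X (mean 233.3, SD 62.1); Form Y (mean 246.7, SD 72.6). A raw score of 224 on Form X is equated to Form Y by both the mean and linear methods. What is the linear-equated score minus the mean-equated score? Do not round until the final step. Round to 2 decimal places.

Mean-equated: 224 + (246.7 − 233.3) = 237.40
Linear-equated: (72.6/62.1)(224 − 233.3) + 246.7 = 235.828
Difference = 235.828 − 237.40 = -1.57

-1.57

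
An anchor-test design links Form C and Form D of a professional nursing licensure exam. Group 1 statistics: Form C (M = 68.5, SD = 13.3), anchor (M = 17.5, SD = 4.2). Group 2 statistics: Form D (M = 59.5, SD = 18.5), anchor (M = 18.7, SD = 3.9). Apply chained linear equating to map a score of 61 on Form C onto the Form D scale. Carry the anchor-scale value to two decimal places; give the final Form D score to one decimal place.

Form C → anchor (Group 1): v = (4.2/13.3)(61 − 68.5) + 17.5 = 15.13
anchor → Form D (Group 2): y = (18.5/3.9)(15.13 − 18.7) + 59.5 = 42.6

42.6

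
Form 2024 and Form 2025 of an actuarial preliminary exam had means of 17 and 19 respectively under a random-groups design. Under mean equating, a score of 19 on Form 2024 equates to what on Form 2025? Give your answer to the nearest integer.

Mean equating: y = x + (M_Y − M_X) = 19 + (19 − 17) = 21

21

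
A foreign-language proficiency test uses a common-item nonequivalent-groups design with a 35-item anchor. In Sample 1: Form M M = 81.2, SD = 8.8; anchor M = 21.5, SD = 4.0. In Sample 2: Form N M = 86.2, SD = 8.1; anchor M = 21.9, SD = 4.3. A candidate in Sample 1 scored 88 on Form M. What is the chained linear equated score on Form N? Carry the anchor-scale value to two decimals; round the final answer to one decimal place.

91.3

Form M → anchor (Sample 1): v = (4.0/8.8)(88 − 81.2) + 21.5 = 24.59
anchor → Form N (Sample 2): y = (8.1/4.3)(24.59 − 21.9) + 86.2 = 91.3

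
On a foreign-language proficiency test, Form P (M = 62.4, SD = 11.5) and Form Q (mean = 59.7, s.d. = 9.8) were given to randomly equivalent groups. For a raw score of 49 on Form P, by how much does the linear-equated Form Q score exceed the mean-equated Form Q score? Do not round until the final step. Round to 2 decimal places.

1.98

Mean-equated: 49 + (59.7 − 62.4) = 46.30
Linear-equated: (9.8/11.5)(49 − 62.4) + 59.7 = 48.281
Difference = 48.281 − 46.30 = 1.98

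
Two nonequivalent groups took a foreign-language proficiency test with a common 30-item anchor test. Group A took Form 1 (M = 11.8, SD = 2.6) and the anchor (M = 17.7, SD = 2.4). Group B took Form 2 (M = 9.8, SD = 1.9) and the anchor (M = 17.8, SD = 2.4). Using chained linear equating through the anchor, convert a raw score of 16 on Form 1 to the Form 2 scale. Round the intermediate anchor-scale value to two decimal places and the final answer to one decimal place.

Form 1 → anchor (Group A): v = (2.4/2.6)(16 − 11.8) + 17.7 = 21.58
anchor → Form 2 (Group B): y = (1.9/2.4)(21.58 − 17.8) + 9.8 = 12.8

12.8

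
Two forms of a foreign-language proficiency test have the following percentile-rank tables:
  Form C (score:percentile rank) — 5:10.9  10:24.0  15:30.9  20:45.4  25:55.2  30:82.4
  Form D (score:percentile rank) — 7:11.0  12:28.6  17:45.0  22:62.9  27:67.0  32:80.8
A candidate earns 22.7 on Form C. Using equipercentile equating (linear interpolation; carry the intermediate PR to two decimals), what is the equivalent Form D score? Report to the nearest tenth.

PR of 22.7 on Form C: 45.4 + (22.7 − 20)/(25 − 20) × (55.2 − 45.4) = 50.69
On Form D, PR 50.69 falls between score 17 (PR 45.0) and 22 (PR 62.9).
Interpolate: 17 + (50.69 − 45.0)/(62.9 − 45.0) × (22 − 17) = 18.6

18.6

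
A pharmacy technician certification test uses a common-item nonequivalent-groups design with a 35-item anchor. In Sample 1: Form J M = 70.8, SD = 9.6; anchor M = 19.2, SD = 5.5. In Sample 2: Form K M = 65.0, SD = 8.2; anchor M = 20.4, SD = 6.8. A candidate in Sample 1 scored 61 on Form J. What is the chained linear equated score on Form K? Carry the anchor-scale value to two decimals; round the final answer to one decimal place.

Form J → anchor (Sample 1): v = (5.5/9.6)(61 − 70.8) + 19.2 = 13.59
anchor → Form K (Sample 2): y = (8.2/6.8)(13.59 − 20.4) + 65.0 = 56.8

56.8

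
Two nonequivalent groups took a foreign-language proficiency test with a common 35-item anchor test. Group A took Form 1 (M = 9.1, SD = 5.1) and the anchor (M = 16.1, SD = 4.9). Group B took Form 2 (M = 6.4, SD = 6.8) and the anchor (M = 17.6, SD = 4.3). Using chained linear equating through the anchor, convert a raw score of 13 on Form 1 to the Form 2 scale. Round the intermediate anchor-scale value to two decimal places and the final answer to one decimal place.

10.0

Form 1 → anchor (Group A): v = (4.9/5.1)(13 − 9.1) + 16.1 = 19.85
anchor → Form 2 (Group B): y = (6.8/4.3)(19.85 − 17.6) + 6.4 = 10.0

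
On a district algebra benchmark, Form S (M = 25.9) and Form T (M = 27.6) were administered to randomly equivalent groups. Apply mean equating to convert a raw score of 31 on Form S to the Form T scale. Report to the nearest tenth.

Mean equating: y = x + (M_Y − M_X) = 31 + (27.6 − 25.9) = 32.7

32.7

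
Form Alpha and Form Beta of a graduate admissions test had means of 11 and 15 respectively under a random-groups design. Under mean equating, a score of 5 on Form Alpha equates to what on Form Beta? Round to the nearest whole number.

Mean equating: y = x + (M_Y − M_X) = 5 + (15 − 11) = 9

9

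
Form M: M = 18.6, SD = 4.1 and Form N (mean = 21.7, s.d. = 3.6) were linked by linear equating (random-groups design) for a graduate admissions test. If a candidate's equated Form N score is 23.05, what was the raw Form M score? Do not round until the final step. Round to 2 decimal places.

20.14

Invert y = (SD_Y/SD_X)(x − M_X) + M_Y:
x = (SD_X/SD_Y)(y − M_Y) + M_X = (4.1/3.6)(23.05 − 21.7) + 18.6
x = 1.138889 × 1.350 + 18.6 = 20.14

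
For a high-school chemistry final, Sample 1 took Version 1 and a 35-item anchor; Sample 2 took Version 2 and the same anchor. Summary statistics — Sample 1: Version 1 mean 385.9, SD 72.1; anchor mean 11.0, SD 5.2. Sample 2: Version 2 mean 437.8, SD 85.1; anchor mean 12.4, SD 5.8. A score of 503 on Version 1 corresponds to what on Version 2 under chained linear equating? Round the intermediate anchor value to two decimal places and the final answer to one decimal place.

Version 1 → anchor (Sample 1): v = (5.2/72.1)(503 − 385.9) + 11.0 = 19.45
anchor → Version 2 (Sample 2): y = (85.1/5.8)(19.45 − 12.4) + 437.8 = 541.2

541.2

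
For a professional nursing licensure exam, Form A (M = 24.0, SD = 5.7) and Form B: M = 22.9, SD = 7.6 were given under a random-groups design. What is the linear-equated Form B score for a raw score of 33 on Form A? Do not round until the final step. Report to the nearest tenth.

Linear equating: y = (SD_Y/SD_X)(x − M_X) + M_Y
y = (7.6/5.7)(33 − 24.0) + 22.9
y = 1.333333 × 9.0 + 22.9 = 12.0000 + 22.9 = 34.9

34.9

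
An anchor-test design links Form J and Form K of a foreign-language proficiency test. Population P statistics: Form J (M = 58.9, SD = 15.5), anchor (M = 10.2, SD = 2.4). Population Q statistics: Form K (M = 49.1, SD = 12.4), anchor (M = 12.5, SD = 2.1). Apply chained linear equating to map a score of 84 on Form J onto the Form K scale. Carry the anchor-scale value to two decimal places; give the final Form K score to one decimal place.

Form J → anchor (Population P): v = (2.4/15.5)(84 − 58.9) + 10.2 = 14.09
anchor → Form K (Population Q): y = (12.4/2.1)(14.09 − 12.5) + 49.1 = 58.5

58.5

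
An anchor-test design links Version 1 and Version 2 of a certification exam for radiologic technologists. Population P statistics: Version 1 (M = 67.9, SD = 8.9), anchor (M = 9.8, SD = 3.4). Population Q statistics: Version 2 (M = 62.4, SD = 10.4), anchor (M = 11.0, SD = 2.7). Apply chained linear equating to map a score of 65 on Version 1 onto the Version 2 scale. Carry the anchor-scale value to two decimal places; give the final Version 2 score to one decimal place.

Version 1 → anchor (Population P): v = (3.4/8.9)(65 − 67.9) + 9.8 = 8.69
anchor → Version 2 (Population Q): y = (10.4/2.7)(8.69 − 11.0) + 62.4 = 53.5

53.5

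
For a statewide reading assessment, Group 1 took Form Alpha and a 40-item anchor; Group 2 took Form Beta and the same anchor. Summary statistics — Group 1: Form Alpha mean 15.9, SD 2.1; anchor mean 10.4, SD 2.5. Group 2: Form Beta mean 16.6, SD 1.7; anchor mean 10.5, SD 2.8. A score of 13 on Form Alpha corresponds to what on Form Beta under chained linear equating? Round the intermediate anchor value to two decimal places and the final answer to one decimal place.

Form Alpha → anchor (Group 1): v = (2.5/2.1)(13 − 15.9) + 10.4 = 6.95
anchor → Form Beta (Group 2): y = (1.7/2.8)(6.95 − 10.5) + 16.6 = 14.4

14.4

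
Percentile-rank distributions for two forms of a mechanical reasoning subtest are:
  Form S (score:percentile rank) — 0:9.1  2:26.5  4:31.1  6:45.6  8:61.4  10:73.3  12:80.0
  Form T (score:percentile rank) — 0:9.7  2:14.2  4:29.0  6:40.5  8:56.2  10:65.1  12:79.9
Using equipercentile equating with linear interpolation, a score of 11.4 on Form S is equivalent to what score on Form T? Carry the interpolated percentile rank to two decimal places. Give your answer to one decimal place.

11.7

PR of 11.4 on Form S: 73.3 + (11.4 − 10)/(12 − 10) × (80.0 − 73.3) = 77.99
On Form T, PR 77.99 falls between score 10 (PR 65.1) and 12 (PR 79.9).
Interpolate: 10 + (77.99 − 65.1)/(79.9 − 65.1) × (12 − 10) = 11.7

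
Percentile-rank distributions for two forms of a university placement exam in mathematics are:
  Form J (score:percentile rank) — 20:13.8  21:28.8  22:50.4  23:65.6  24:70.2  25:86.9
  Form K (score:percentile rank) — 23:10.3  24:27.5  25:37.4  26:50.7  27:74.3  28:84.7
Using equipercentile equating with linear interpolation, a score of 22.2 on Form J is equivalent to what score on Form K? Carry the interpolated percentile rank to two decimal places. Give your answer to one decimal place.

PR of 22.2 on Form J: 50.4 + (22.2 − 22)/(23 − 22) × (65.6 − 50.4) = 53.44
On Form K, PR 53.44 falls between score 26 (PR 50.7) and 27 (PR 74.3).
Interpolate: 26 + (53.44 − 50.7)/(74.3 − 50.7) × (27 − 26) = 26.1

26.1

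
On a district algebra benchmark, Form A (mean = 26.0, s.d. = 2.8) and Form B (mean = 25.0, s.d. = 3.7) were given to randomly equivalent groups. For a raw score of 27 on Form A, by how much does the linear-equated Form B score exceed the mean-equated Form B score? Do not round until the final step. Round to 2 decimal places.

Mean-equated: 27 + (25.0 − 26.0) = 26.00
Linear-equated: (3.7/2.8)(27 − 26.0) + 25.0 = 26.321
Difference = 26.321 − 26.00 = 0.32

0.32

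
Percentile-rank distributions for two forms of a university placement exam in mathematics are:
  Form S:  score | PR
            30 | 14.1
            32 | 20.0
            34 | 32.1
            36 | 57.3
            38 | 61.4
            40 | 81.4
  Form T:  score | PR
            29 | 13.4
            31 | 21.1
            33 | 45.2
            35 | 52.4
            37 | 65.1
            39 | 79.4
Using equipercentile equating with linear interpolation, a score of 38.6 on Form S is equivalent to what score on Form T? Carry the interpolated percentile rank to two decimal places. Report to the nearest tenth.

PR of 38.6 on Form S: 61.4 + (38.6 − 38)/(40 − 38) × (81.4 − 61.4) = 67.40
On Form T, PR 67.40 falls between score 37 (PR 65.1) and 39 (PR 79.4).
Interpolate: 37 + (67.40 − 65.1)/(79.4 − 65.1) × (39 − 37) = 37.3

37.3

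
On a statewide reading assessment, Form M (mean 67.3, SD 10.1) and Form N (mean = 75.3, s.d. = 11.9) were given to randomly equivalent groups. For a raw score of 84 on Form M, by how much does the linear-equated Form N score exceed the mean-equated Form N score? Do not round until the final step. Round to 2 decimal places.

Mean-equated: 84 + (75.3 − 67.3) = 92.00
Linear-equated: (11.9/10.1)(84 − 67.3) + 75.3 = 94.976
Difference = 94.976 − 92.00 = 2.98

2.98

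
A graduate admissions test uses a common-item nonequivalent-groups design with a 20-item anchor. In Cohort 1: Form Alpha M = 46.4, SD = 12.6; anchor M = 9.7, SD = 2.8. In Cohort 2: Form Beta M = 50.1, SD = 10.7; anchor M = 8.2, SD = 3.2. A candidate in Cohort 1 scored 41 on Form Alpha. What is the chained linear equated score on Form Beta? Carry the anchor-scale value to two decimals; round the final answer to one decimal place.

51.1

Form Alpha → anchor (Cohort 1): v = (2.8/12.6)(41 − 46.4) + 9.7 = 8.50
anchor → Form Beta (Cohort 2): y = (10.7/3.2)(8.50 − 8.2) + 50.1 = 51.1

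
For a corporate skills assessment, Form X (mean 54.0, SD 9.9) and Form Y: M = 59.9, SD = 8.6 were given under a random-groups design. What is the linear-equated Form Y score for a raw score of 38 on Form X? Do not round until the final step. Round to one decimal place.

46.0

Linear equating: y = (SD_Y/SD_X)(x − M_X) + M_Y
y = (8.6/9.9)(38 − 54.0) + 59.9
y = 0.868687 × -16.0 + 59.9 = -13.8990 + 59.9 = 46.0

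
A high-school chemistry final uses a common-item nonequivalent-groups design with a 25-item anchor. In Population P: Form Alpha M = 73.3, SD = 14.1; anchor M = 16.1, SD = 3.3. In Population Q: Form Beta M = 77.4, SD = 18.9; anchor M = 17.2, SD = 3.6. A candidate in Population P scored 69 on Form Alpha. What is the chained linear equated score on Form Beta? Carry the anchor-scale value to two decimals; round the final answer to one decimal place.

Form Alpha → anchor (Population P): v = (3.3/14.1)(69 − 73.3) + 16.1 = 15.09
anchor → Form Beta (Population Q): y = (18.9/3.6)(15.09 − 17.2) + 77.4 = 66.3

66.3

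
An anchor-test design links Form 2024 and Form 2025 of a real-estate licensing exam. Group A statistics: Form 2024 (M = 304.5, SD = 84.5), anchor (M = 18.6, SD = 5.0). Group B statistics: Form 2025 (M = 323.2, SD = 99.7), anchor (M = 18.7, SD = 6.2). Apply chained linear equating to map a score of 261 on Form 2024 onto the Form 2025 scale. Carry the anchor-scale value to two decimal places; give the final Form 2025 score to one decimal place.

280.3

Form 2024 → anchor (Group A): v = (5.0/84.5)(261 − 304.5) + 18.6 = 16.03
anchor → Form 2025 (Group B): y = (99.7/6.2)(16.03 − 18.7) + 323.2 = 280.3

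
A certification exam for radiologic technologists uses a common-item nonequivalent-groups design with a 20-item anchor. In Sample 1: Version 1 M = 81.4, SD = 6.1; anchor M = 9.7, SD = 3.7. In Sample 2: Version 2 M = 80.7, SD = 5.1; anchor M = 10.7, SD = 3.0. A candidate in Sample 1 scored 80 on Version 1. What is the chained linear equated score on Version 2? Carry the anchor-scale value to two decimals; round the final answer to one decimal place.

Version 1 → anchor (Sample 1): v = (3.7/6.1)(80 − 81.4) + 9.7 = 8.85
anchor → Version 2 (Sample 2): y = (5.1/3.0)(8.85 − 10.7) + 80.7 = 77.6

77.6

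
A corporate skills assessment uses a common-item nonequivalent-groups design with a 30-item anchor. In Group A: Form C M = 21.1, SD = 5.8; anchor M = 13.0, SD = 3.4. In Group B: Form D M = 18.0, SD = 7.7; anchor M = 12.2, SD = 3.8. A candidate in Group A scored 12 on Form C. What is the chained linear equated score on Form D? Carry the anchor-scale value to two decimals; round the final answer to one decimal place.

8.8

Form C → anchor (Group A): v = (3.4/5.8)(12 − 21.1) + 13.0 = 7.67
anchor → Form D (Group B): y = (7.7/3.8)(7.67 − 12.2) + 18.0 = 8.8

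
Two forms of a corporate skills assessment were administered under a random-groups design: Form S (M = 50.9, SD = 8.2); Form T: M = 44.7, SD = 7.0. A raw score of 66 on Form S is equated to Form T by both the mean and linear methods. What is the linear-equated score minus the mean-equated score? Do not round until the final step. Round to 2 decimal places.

Mean-equated: 66 + (44.7 − 50.9) = 59.80
Linear-equated: (7.0/8.2)(66 − 50.9) + 44.7 = 57.590
Difference = 57.590 − 59.80 = -2.21

-2.21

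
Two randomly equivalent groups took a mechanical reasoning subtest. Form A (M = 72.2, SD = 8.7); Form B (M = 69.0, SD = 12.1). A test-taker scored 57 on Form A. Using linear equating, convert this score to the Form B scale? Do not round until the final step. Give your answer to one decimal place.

47.9

Linear equating: y = (SD_Y/SD_X)(x − M_X) + M_Y
y = (12.1/8.7)(57 − 72.2) + 69.0
y = 1.390805 × -15.2 + 69.0 = -21.1402 + 69.0 = 47.9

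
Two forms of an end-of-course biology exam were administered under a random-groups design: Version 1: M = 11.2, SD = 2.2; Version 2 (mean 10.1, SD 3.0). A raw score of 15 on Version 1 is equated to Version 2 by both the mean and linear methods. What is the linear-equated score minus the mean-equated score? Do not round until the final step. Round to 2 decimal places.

Mean-equated: 15 + (10.1 − 11.2) = 13.90
Linear-equated: (3.0/2.2)(15 − 11.2) + 10.1 = 15.282
Difference = 15.282 − 13.90 = 1.38

1.38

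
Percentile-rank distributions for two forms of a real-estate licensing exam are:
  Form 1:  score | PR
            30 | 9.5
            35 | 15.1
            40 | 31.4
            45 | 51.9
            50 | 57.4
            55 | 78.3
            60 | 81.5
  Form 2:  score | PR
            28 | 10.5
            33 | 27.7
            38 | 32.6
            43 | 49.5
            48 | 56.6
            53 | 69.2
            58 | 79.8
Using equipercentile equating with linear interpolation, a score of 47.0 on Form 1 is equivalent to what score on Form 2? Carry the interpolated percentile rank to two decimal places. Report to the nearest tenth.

PR of 47.0 on Form 1: 51.9 + (47.0 − 45)/(50 − 45) × (57.4 − 51.9) = 54.10
On Form 2, PR 54.10 falls between score 43 (PR 49.5) and 48 (PR 56.6).
Interpolate: 43 + (54.10 − 49.5)/(56.6 − 49.5) × (48 − 43) = 46.2

46.2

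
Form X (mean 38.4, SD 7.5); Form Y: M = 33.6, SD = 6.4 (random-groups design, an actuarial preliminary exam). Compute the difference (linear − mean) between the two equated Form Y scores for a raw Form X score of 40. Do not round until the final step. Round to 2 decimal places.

-0.23

Mean-equated: 40 + (33.6 − 38.4) = 35.20
Linear-equated: (6.4/7.5)(40 − 38.4) + 33.6 = 34.965
Difference = 34.965 − 35.20 = -0.23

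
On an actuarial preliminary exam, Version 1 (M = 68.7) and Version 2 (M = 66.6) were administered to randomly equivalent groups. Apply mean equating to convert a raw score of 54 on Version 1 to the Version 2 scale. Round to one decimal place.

51.9

Mean equating: y = x + (M_Y − M_X) = 54 + (66.6 − 68.7) = 51.9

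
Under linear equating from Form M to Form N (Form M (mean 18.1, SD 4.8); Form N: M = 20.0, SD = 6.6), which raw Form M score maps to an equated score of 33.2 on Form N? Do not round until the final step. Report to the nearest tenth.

27.7

Invert y = (SD_Y/SD_X)(x − M_X) + M_Y:
x = (SD_X/SD_Y)(y − M_Y) + M_X = (4.8/6.6)(33.2 − 20.0) + 18.1
x = 0.727273 × 13.200 + 18.1 = 27.7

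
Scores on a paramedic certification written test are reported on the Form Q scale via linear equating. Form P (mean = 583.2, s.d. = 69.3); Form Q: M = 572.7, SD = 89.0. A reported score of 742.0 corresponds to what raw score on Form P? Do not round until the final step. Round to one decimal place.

Invert y = (SD_Y/SD_X)(x − M_X) + M_Y:
x = (SD_X/SD_Y)(y − M_Y) + M_X = (69.3/89.0)(742.0 − 572.7) + 583.2
x = 0.778652 × 169.300 + 583.2 = 715.0

715.0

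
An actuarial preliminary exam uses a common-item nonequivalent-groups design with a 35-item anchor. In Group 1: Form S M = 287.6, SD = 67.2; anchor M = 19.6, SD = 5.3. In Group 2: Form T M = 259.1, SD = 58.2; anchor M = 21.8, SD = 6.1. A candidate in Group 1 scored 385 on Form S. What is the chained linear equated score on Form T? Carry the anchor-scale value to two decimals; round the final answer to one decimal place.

Form S → anchor (Group 1): v = (5.3/67.2)(385 − 287.6) + 19.6 = 27.28
anchor → Form T (Group 2): y = (58.2/6.1)(27.28 − 21.8) + 259.1 = 311.4

311.4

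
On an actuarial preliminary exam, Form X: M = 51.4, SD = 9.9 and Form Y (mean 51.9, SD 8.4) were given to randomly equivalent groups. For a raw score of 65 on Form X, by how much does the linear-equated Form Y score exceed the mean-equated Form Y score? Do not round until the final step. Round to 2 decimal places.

-2.06

Mean-equated: 65 + (51.9 − 51.4) = 65.50
Linear-equated: (8.4/9.9)(65 − 51.4) + 51.9 = 63.439
Difference = 63.439 − 65.50 = -2.06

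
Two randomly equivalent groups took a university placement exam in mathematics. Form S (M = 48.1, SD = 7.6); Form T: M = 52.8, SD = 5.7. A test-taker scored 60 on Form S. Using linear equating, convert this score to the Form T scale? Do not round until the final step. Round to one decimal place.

Linear equating: y = (SD_Y/SD_X)(x − M_X) + M_Y
y = (5.7/7.6)(60 − 48.1) + 52.8
y = 0.750000 × 11.9 + 52.8 = 8.9250 + 52.8 = 61.7

61.7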